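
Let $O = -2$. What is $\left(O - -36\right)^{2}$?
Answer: $1156$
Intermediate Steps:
$\left(O - -36\right)^{2} = \left(-2 - -36\right)^{2} = \left(-2 + 36\right)^{2} = 34^{2} = 1156$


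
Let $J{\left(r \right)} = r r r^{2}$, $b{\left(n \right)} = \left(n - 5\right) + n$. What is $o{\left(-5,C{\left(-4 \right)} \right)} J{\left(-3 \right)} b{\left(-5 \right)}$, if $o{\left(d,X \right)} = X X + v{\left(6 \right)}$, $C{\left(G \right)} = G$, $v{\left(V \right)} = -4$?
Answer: $-14580$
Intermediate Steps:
$b{\left(n \right)} = -5 + 2 n$ ($b{\left(n \right)} = \left(-5 + n\right) + n = -5 + 2 n$)
$J{\left(r \right)} = r^{4}$ ($J{\left(r \right)} = r^{2} r^{2} = r^{4}$)
$o{\left(d,X \right)} = -4 + X^{2}$ ($o{\left(d,X \right)} = X X - 4 = X^{2} - 4 = -4 + X^{2}$)
$o{\left(-5,C{\left(-4 \right)} \right)} J{\left(-3 \right)} b{\left(-5 \right)} = \left(-4 + \left(-4\right)^{2}\right) \left(-3\right)^{4} \left(-5 + 2 \left(-5\right)\right) = \left(-4 + 16\right) 81 \left(-5 - 10\right) = 12 \cdot 81 \left(-15\right) = 972 \left(-15\right) = -14580$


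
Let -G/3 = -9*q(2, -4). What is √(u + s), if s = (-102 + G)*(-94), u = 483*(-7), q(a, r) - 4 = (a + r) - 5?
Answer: √13821 ≈ 117.56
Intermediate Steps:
q(a, r) = -1 + a + r (q(a, r) = 4 + ((a + r) - 5) = 4 + (-5 + a + r) = -1 + a + r)
G = -81 (G = -(-27)*(-1 + 2 - 4) = -(-27)*(-3) = -3*27 = -81)
u = -3381
s = 17202 (s = (-102 - 81)*(-94) = -183*(-94) = 17202)
√(u + s) = √(-3381 + 17202) = √13821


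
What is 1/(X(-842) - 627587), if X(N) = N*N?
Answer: 1/81377 ≈ 1.2288e-5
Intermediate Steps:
X(N) = N**2
1/(X(-842) - 627587) = 1/((-842)**2 - 627587) = 1/(708964 - 627587) = 1/81377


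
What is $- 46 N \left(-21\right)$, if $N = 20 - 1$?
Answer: $18354$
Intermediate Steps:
$N = 19$ ($N = 20 - 1 = 19$)
$- 46 N \left(-21\right) = \left(-46\right) 19 \left(-21\right) = \left(-874\right) \left(-21\right) = 18354$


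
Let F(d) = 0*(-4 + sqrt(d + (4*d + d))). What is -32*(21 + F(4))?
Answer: -672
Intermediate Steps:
F(d) = 0 (F(d) = 0*(-4 + sqrt(d + 5*d)) = 0*(-4 + sqrt(6*d)) = 0*(-4 + sqrt(6)*sqrt(d)) = 0)
-32*(21 + F(4)) = -32*(21 + 0) = -32*21 = -672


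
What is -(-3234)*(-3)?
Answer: -9702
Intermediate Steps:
-(-3234)*(-3) = -539*18 = -9702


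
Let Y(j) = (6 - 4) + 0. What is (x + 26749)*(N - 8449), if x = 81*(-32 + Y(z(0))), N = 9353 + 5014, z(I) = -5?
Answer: 143919842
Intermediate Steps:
Y(j) = 2 (Y(j) = 2 + 0 = 2)
N = 14367
x = -2430 (x = 81*(-32 + 2) = 81*(-30) = -2430)
(x + 26749)*(N - 8449) = (-2430 + 26749)*(14367 - 8449) = 24319*5918 = 143919842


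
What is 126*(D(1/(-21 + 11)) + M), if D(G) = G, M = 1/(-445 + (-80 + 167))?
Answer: -11592/895 ≈ -12.952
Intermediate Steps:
M = -1/358 (M = 1/(-445 + 87) = 1/(-358) = -1/358 ≈ -0.0027933)
126*(D(1/(-21 + 11)) + M) = 126*(1/(-21 + 11) - 1/358) = 126*(1/(-10) - 1/358) = 126*(-⅒ - 1/358) = 126*(-92/895) = -11592/895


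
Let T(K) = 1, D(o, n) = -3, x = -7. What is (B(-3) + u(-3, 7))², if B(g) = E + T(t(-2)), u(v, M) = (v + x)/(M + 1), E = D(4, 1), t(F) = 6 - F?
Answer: 169/16 ≈ 10.563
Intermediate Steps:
E = -3
u(v, M) = (-7 + v)/(1 + M) (u(v, M) = (v - 7)/(M + 1) = (-7 + v)/(1 + M))
B(g) = -2 (B(g) = -3 + 1 = -2)
(B(-3) + u(-3, 7))² = (-2 + (-7 - 3)/(1 + 7))² = (-2 - 10/8)² = (-2 + (⅛)*(-10))² = (-2 - 5/4)² = (-13/4)² = 169/16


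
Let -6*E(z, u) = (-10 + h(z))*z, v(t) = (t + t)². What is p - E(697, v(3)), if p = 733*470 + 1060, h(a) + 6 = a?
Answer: 849359/2 ≈ 4.2468e+5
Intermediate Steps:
h(a) = -6 + a
p = 345570 (p = 344510 + 1060 = 345570)
v(t) = 4*t² (v(t) = (2*t)² = 4*t²)
E(z, u) = -z*(-16 + z)/6 (E(z, u) = -(-10 + (-6 + z))*z/6 = -(-16 + z)*z/6 = -z*(-16 + z)/6)
p - E(697, v(3)) = 345570 - 697*(16 - 1*697)/6 = 345570 - 697*(16 - 697)/6 = 345570 - 697*(-681)/6 = 345570 - 1*(-158219/2) = 345570 + 158219/2 = 849359/2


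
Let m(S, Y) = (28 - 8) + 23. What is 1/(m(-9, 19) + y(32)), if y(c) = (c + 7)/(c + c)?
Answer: 64/2791 ≈ 0.022931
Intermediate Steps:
y(c) = (7 + c)/(2*c) (y(c) = (7 + c)/((2*c)) = (7 + c)*(1/(2*c)) = (7 + c)/(2*c))
m(S, Y) = 43 (m(S, Y) = 20 + 23 = 43)
1/(m(-9, 19) + y(32)) = 1/(43 + (½)*(7 + 32)/32) = 1/(43 + (½)*(1/32)*39) = 1/(43 + 39/64) = 1/(2791/64) = 64/2791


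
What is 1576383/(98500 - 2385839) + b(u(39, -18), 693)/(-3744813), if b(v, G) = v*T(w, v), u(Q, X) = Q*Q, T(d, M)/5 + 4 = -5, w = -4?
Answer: -1915567544508/2855218940869 ≈ -0.67090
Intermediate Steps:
T(d, M) = -45 (T(d, M) = -20 + 5*(-5) = -20 - 25 = -45)
u(Q, X) = Q²
b(v, G) = -45*v (b(v, G) = v*(-45) = -45*v)
1576383/(98500 - 2385839) + b(u(39, -18), 693)/(-3744813) = 1576383/(98500 - 2385839) - 45*39²/(-3744813) = 1576383/(-2287339) - 45*1521*(-1/3744813) = 1576383*(-1/2287339) - 68445*(-1/3744813) = -1576383/2287339 + 22815/1248271 = -1915567544508/2855218940869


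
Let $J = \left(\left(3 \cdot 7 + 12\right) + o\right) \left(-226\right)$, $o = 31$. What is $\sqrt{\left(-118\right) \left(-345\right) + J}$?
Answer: $\sqrt{26246} \approx 162.01$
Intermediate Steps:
$J = -14464$ ($J = \left(\left(3 \cdot 7 + 12\right) + 31\right) \left(-226\right) = \left(\left(21 + 12\right) + 31\right) \left(-226\right) = \left(33 + 31\right) \left(-226\right) = 64 \left(-226\right) = -14464$)
$\sqrt{\left(-118\right) \left(-345\right) + J} = \sqrt{\left(-118\right) \left(-345\right) - 14464} = \sqrt{40710 - 14464} = \sqrt{26246}$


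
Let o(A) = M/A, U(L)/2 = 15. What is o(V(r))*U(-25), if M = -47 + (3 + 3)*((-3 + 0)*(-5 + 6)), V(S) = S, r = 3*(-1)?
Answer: 650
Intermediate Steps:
U(L) = 30 (U(L) = 2*15 = 30)
r = -3
M = -65 (M = -47 + 6*(-3*1) = -47 + 6*(-3) = -47 - 18 = -65)
o(A) = -65/A
o(V(r))*U(-25) = -65/(-3)*30 = -65*(-1/3)*30 = (65/3)*30 = 650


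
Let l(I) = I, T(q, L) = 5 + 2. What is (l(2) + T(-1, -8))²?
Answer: 81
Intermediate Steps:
T(q, L) = 7
(l(2) + T(-1, -8))² = (2 + 7)² = 9² = 81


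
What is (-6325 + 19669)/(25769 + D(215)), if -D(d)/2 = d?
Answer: 13344/25339 ≈ 0.52662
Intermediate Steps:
D(d) = -2*d
(-6325 + 19669)/(25769 + D(215)) = (-6325 + 19669)/(25769 - 2*215) = 13344/(25769 - 430) = 13344/25339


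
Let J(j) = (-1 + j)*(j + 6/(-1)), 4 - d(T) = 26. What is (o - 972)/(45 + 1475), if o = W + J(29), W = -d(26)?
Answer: -153/760 ≈ -0.20132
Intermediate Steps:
d(T) = -22 (d(T) = 4 - 1*26 = 4 - 26 = -22)
J(j) = (-1 + j)*(-6 + j) (J(j) = (-1 + j)*(j + 6*(-1)) = (-1 + j)*(j - 6) = (-1 + j)*(-6 + j))
W = 22 (W = -1*(-22) = 22)
o = 666 (o = 22 + (6 + 29² - 7*29) = 22 + (6 + 841 - 203) = 22 + 644 = 666)
(o - 972)/(45 + 1475) = (666 - 972)/(45 + 1475) = -306/1520 = (1/1520)*(-306) = -153/760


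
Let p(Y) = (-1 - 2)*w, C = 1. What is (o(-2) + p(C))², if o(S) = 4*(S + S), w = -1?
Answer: 169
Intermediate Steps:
o(S) = 8*S (o(S) = 4*(2*S) = 8*S)
p(Y) = 3 (p(Y) = (-1 - 2)*(-1) = -3*(-1) = 3)
(o(-2) + p(C))² = (8*(-2) + 3)² = (-16 + 3)² = (-13)² = 169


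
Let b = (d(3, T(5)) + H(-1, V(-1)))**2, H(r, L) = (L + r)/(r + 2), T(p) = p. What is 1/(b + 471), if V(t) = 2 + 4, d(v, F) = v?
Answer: 1/535 ≈ 0.0018692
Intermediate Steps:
V(t) = 6
H(r, L) = (L + r)/(2 + r)
b = 64 (b = (3 + (6 - 1)/(2 - 1))**2 = (3 + 5/1)**2 = (3 + 1*5)**2 = (3 + 5)**2 = 8**2 = 64)
1/(b + 471) = 1/(64 + 471) = 1/535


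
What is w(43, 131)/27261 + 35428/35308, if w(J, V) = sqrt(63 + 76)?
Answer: 8857/8827 + sqrt(139)/27261 ≈ 1.0038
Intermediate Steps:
w(J, V) = sqrt(139)
w(43, 131)/27261 + 35428/35308 = sqrt(139)/27261 + 35428/35308 = sqrt(139)*(1/27261) + 35428*(1/35308) = sqrt(139)/27261 + 8857/8827 = 8857/8827 + sqrt(139)/27261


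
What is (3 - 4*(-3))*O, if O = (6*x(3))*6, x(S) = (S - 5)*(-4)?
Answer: 4320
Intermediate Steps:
x(S) = 20 - 4*S (x(S) = (-5 + S)*(-4) = 20 - 4*S)
O = 288 (O = (6*(20 - 4*3))*6 = (6*(20 - 12))*6 = (6*8)*6 = 48*6 = 288)
(3 - 4*(-3))*O = (3 - 4*(-3))*288 = (3 + 12)*288 = 15*288 = 4320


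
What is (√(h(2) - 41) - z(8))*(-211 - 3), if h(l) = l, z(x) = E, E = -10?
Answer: -2140 - 214*I*√39 ≈ -2140.0 - 1336.4*I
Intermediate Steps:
z(x) = -10
(√(h(2) - 41) - z(8))*(-211 - 3) = (√(2 - 41) - 1*(-10))*(-211 - 3) = (√(-39) + 10)*(-214) = (I*√39 + 10)*(-214) = (10 + I*√39)*(-214) = -2140 - 214*I*√39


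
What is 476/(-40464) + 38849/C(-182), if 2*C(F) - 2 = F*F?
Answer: 130341829/55850436 ≈ 2.3338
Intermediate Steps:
C(F) = 1 + F**2/2 (C(F) = 1 + (F*F)/2 = 1 + F**2/2)
476/(-40464) + 38849/C(-182) = 476/(-40464) + 38849/(1 + (1/2)*(-182)**2) = 476*(-1/40464) + 38849/(1 + (1/2)*33124) = -119/10116 + 38849/(1 + 16562) = -119/10116 + 38849/16563 = 130341829/55850436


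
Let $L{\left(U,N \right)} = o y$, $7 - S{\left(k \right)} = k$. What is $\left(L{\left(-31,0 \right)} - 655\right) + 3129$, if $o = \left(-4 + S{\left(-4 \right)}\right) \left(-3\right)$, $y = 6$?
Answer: $2348$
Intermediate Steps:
$S{\left(k \right)} = 7 - k$
$o = -21$ ($o = \left(-4 + \left(7 - -4\right)\right) \left(-3\right) = \left(-4 + \left(7 + 4\right)\right) \left(-3\right) = \left(-4 + 11\right) \left(-3\right) = 7 \left(-3\right) = -21$)
$L{\left(U,N \right)} = -126$ ($L{\left(U,N \right)} = \left(-21\right) 6 = -126$)
$\left(L{\left(-31,0 \right)} - 655\right) + 3129 = \left(-126 - 655\right) + 3129 = -781 + 3129 = 2348$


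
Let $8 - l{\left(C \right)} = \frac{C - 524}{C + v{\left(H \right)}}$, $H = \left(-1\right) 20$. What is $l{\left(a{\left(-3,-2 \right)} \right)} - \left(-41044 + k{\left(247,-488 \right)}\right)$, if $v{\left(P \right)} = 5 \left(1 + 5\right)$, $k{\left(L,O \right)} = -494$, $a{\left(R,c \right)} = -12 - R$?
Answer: $\frac{872999}{21} \approx 41571.0$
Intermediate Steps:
$H = -20$
$v{\left(P \right)} = 30$ ($v{\left(P \right)} = 5 \cdot 6 = 30$)
$l{\left(C \right)} = 8 - \frac{-524 + C}{30 + C}$ ($l{\left(C \right)} = 8 - \frac{C - 524}{C + 30} = 8 - \frac{-524 + C}{30 + C}$)
$l{\left(a{\left(-3,-2 \right)} \right)} - \left(-41044 + k{\left(247,-488 \right)}\right) = \frac{764 + 7 \left(-12 - -3\right)}{30 - 9} + \left(41044 - -494\right) = \frac{764 + 7 \left(-12 + 3\right)}{30 + \left(-12 + 3\right)} + \left(41044 + 494\right) = \frac{764 + 7 \left(-9\right)}{30 - 9} + 41538 = \frac{764 - 63}{21} + 41538 = \frac{1}{21} \cdot 701 + 41538 = \frac{701}{21} + 41538 = \frac{872999}{21}$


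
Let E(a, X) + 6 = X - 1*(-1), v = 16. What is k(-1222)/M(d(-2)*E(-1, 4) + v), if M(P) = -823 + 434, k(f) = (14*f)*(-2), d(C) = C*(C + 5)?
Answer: -34216/389 ≈ -87.959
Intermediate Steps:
d(C) = C*(5 + C)
k(f) = -28*f
E(a, X) = -5 + X (E(a, X) = -6 + (X - 1*(-1)) = -6 + (X + 1) = -6 + (1 + X) = -5 + X)
M(P) = -389
k(-1222)/M(d(-2)*E(-1, 4) + v) = -28*(-1222)/(-389) = 34216*(-1/389) = -34216/389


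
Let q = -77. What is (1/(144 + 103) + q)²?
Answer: 361684324/61009 ≈ 5928.4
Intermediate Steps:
(1/(144 + 103) + q)² = (1/(144 + 103) - 77)² = (1/247 - 77)² = (-19018/247)² = 361684324/61009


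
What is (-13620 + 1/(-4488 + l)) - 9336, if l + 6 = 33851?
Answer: -673919291/29357 ≈ -22956.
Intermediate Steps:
l = 33845 (l = -6 + 33851 = 33845)
(-13620 + 1/(-4488 + l)) - 9336 = (-13620 + 1/(-4488 + 33845)) - 9336 = (-13620 + 1/29357) - 9336 = -399842339/29357 - 9336 = -673919291/29357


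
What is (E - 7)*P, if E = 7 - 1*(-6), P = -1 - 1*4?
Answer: -30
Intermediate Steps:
P = -5 (P = -1 - 4 = -5)
E = 13 (E = 7 + 6 = 13)
(E - 7)*P = (13 - 7)*(-5) = 6*(-5) = -30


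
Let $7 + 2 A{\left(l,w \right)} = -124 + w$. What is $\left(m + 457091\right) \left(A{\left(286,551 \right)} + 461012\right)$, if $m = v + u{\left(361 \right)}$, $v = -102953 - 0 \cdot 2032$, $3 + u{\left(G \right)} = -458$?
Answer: $163123613294$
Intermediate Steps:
$u{\left(G \right)} = -461$ ($u{\left(G \right)} = -3 - 458 = -461$)
$A{\left(l,w \right)} = - \frac{131}{2} + \frac{w}{2}$ ($A{\left(l,w \right)} = - \frac{7}{2} + \frac{-124 + w}{2} = - \frac{7}{2} + \left(-62 + \frac{w}{2}\right) = - \frac{131}{2} + \frac{w}{2}$)
$v = -102953$ ($v = -102953 - 0 = -102953 + 0 = -102953$)
$m = -103414$ ($m = -102953 - 461 = -103414$)
$\left(m + 457091\right) \left(A{\left(286,551 \right)} + 461012\right) = \left(-103414 + 457091\right) \left(\left(- \frac{131}{2} + \frac{1}{2} \cdot 551\right) + 461012\right) = 353677 \left(\left(- \frac{131}{2} + \frac{551}{2}\right) + 461012\right) = 353677 \left(210 + 461012\right) = 353677 \cdot 461222 = 163123613294$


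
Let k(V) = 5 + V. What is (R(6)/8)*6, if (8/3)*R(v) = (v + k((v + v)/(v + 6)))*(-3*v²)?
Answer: -729/2 ≈ -364.50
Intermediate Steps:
R(v) = -9*v²*(5 + v + 2*v/(6 + v))/8 (R(v) = 3*((v + (5 + (v + v)/(v + 6)))*(-3*v²))/8 = 3*((v + (5 + (2*v)/(6 + v)))*(-3*v²))/8 = 3*((v + (5 + 2*v/(6 + v)))*(-3*v²))/8 = 3*((5 + v + 2*v/(6 + v))*(-3*v²))/8 = 3*(-3*v²*(5 + v + 2*v/(6 + v)))/8 = -9*v²*(5 + v + 2*v/(6 + v))/8)
(R(6)/8)*6 = (((9/8)*6²*(-30 - 1*6² - 13*6)/(6 + 6))/8)*6 = (((9/8)*36*(-30 - 1*36 - 78)/12)*(⅛))*6 = (((9/8)*36*(1/12)*(-30 - 36 - 78))*(⅛))*6 = (((9/8)*36*(1/12)*(-144))*(⅛))*6 = -486*⅛*6 = -243/4*6 = -729/2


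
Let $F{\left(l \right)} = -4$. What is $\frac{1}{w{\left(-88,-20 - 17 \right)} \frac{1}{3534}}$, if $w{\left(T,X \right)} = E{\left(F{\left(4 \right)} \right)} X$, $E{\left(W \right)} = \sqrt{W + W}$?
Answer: $\frac{1767 i \sqrt{2}}{74} \approx 33.769 i$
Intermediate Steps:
$E{\left(W \right)} = \sqrt{2} \sqrt{W}$ ($E{\left(W \right)} = \sqrt{2 W} = \sqrt{2} \sqrt{W}$)
$w{\left(T,X \right)} = 2 i X \sqrt{2}$ ($w{\left(T,X \right)} = \sqrt{2} \sqrt{-4} X = \sqrt{2} \cdot 2 i X = 2 i \sqrt{2} X = 2 i X \sqrt{2}$)
$\frac{1}{w{\left(-88,-20 - 17 \right)} \frac{1}{3534}} = \frac{1}{2 i \left(-20 - 17\right) \sqrt{2} \cdot \frac{1}{3534}} = \frac{1}{2 i \left(-37\right) \sqrt{2} \cdot \frac{1}{3534}} = \frac{1}{- 74 i \sqrt{2} \cdot \frac{1}{3534}} = \frac{1}{\left(- \frac{37}{1767}\right) i \sqrt{2}} = \frac{1767 i \sqrt{2}}{74}$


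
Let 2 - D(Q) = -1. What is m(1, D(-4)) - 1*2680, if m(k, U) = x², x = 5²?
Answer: -2055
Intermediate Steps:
D(Q) = 3 (D(Q) = 2 - 1*(-1) = 2 + 1 = 3)
x = 25
m(k, U) = 625 (m(k, U) = 25² = 625)
m(1, D(-4)) - 1*2680 = 625 - 1*2680 = 625 - 2680 = -2055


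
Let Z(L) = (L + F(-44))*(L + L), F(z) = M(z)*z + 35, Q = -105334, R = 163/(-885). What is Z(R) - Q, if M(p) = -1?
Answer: 82477482998/783225 ≈ 1.0531e+5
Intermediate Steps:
R = -163/885 (R = 163*(-1/885) = -163/885 ≈ -0.18418)
F(z) = 35 - z (F(z) = -z + 35 = 35 - z)
Z(L) = 2*L*(79 + L) (Z(L) = (L + (35 - 1*(-44)))*(L + L) = (L + (35 + 44))*(2*L) = (L + 79)*(2*L) = (79 + L)*(2*L) = 2*L*(79 + L))
Z(R) - Q = 2*(-163/885)*(79 - 163/885) - 1*(-105334) = 2*(-163/885)*(69752/885) + 105334 = -22739152/783225 + 105334 = 82477482998/783225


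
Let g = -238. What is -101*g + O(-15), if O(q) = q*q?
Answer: 24263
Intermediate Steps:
O(q) = q**2
-101*g + O(-15) = -101*(-238) + (-15)**2 = 24038 + 225 = 24263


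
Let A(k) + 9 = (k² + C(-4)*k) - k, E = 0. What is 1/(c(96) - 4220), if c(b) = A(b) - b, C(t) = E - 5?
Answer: 1/4315 ≈ 0.00023175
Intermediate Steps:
C(t) = -5 (C(t) = 0 - 5 = -5)
A(k) = -9 + k² - 6*k (A(k) = -9 + ((k² - 5*k) - k) = -9 + (k² - 6*k) = -9 + k² - 6*k)
c(b) = -9 + b² - 7*b (c(b) = (-9 + b² - 6*b) - b = -9 + b² - 7*b)
1/(c(96) - 4220) = 1/((-9 + 96² - 7*96) - 4220) = 1/((-9 + 9216 - 672) - 4220) = 1/(8535 - 4220) = 1/4315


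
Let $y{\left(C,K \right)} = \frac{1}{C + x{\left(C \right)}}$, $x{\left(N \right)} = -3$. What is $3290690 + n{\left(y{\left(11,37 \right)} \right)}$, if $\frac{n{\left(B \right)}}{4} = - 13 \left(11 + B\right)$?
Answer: $\frac{6580223}{2} \approx 3.2901 \cdot 10^{6}$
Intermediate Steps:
$y{\left(C,K \right)} = \frac{1}{-3 + C}$ ($y{\left(C,K \right)} = \frac{1}{C - 3} = \frac{1}{-3 + C}$)
$n{\left(B \right)} = -572 - 52 B$ ($n{\left(B \right)} = 4 \left(- 13 \left(11 + B\right)\right) = 4 \left(-143 - 13 B\right) = -572 - 52 B$)
$3290690 + n{\left(y{\left(11,37 \right)} \right)} = 3290690 - \left(572 + \frac{52}{-3 + 11}\right) = 3290690 - \left(572 + \frac{52}{8}\right) = 3290690 - \frac{1157}{2} = \frac{6580223}{2}$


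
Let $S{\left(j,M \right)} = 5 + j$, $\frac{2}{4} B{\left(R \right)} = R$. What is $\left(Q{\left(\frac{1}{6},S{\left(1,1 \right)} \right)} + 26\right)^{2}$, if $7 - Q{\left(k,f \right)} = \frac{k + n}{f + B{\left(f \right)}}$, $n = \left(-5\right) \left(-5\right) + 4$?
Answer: $\frac{11485321}{11664} \approx 984.68$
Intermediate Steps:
$B{\left(R \right)} = 2 R$
$n = 29$ ($n = 25 + 4 = 29$)
$Q{\left(k,f \right)} = 7 - \frac{29 + k}{3 f}$ ($Q{\left(k,f \right)} = 7 - \frac{k + 29}{f + 2 f} = 7 - \frac{29 + k}{3 f}$)
$\left(Q{\left(\frac{1}{6},S{\left(1,1 \right)} \right)} + 26\right)^{2} = \left(\frac{-29 - \frac{1}{6} + 21 \left(5 + 1\right)}{3 \left(5 + 1\right)} + 26\right)^{2} = \left(\frac{-29 - \frac{1}{6} + 21 \cdot 6}{3 \cdot 6} + 26\right)^{2} = \left(\frac{1}{3} \cdot \frac{1}{6} \left(-29 - \frac{1}{6} + 126\right) + 26\right)^{2} = \left(\frac{1}{3} \cdot \frac{1}{6} \cdot \frac{581}{6} + 26\right)^{2} = \left(\frac{581}{108} + 26\right)^{2} = \left(\frac{3389}{108}\right)^{2} = \frac{11485321}{11664}$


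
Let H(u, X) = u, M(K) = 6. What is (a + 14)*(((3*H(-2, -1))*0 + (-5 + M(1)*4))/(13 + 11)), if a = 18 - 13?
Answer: 361/24 ≈ 15.042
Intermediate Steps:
a = 5
(a + 14)*(((3*H(-2, -1))*0 + (-5 + M(1)*4))/(13 + 11)) = (5 + 14)*(((3*(-2))*0 + (-5 + 6*4))/(13 + 11)) = 19*((-6*0 + (-5 + 24))/24) = 19*((0 + 19)*(1/24)) = 19*(19*(1/24)) = 19*(19/24) = 361/24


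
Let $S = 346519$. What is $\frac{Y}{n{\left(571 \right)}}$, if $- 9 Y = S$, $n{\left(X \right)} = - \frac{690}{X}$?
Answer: $\frac{197862349}{6210} \approx 31862.0$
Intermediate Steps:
$Y = - \frac{346519}{9}$ ($Y = \left(- \frac{1}{9}\right) 346519 = - \frac{346519}{9} \approx -38502.0$)
$\frac{Y}{n{\left(571 \right)}} = - \frac{346519}{9 \left(- \frac{690}{571}\right)} = \left(- \frac{346519}{9}\right) \left(- \frac{571}{690}\right) = \frac{197862349}{6210}$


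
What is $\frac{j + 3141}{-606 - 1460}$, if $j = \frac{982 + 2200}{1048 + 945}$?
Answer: $- \frac{6263195}{4117538} \approx -1.5211$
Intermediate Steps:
$j = \frac{3182}{1993} \approx 1.5966$
$\frac{j + 3141}{-606 - 1460} = \frac{\frac{3182}{1993} + 3141}{-606 - 1460} = \frac{6263195}{1993 \left(-2066\right)} = \frac{6263195}{1993} \left(- \frac{1}{2066}\right) = - \frac{6263195}{4117538}$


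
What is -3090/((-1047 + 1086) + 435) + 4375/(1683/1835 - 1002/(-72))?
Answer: 1063206055/3686377 ≈ 288.42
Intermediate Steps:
-3090/((-1047 + 1086) + 435) + 4375/(1683/1835 - 1002/(-72)) = -3090/(39 + 435) + 4375/(1683*(1/1835) - 1002*(-1/72)) = -3090/474 + 4375/(1683/1835 + 167/12) = -3090*1/474 + 4375/(326641/22020) = -515/79 + 4375*(22020/326641) = -515/79 + 13762500/46663 = 1063206055/3686377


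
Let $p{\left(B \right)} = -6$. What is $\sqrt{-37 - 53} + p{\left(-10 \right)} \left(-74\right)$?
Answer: $444 + 3 i \sqrt{10} \approx 444.0 + 9.4868 i$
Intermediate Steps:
$\sqrt{-37 - 53} + p{\left(-10 \right)} \left(-74\right) = \sqrt{-37 - 53} - -444 = \sqrt{-90} + 444 = 3 i \sqrt{10} + 444 = 444 + 3 i \sqrt{10}$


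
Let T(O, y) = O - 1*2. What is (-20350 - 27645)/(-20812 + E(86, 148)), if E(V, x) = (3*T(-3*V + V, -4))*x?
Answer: 47995/98068 ≈ 0.48941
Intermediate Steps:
T(O, y) = -2 + O (T(O, y) = O - 2 = -2 + O)
E(V, x) = x*(-6 - 6*V) (E(V, x) = (3*(-2 + (-3*V + V)))*x = (3*(-2 - 2*V))*x = (-6 - 6*V)*x = x*(-6 - 6*V))
(-20350 - 27645)/(-20812 + E(86, 148)) = (-20350 - 27645)/(-20812 - 6*148*(1 + 86)) = -47995/(-20812 - 6*148*87) = -47995/(-20812 - 77256) = -47995/(-98068) = -47995*(-1/98068) = 47995/98068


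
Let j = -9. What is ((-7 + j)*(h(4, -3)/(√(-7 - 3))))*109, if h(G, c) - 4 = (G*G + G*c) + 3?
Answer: 9592*I*√10/5 ≈ 6066.5*I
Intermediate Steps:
h(G, c) = 7 + G² + G*c (h(G, c) = 4 + ((G*G + G*c) + 3) = 4 + ((G² + G*c) + 3) = 4 + (3 + G² + G*c) = 7 + G² + G*c)
((-7 + j)*(h(4, -3)/(√(-7 - 3))))*109 = ((-7 - 9)*((7 + 4² + 4*(-3))/(√(-7 - 3))))*109 = -16*(7 + 16 - 12)/(√(-10))*109 = -176/(I*√10)*109 = -176*(-I*√10/10)*109 = -(-88)*I*√10/5*109 = (88*I*√10/5)*109 = 9592*I*√10/5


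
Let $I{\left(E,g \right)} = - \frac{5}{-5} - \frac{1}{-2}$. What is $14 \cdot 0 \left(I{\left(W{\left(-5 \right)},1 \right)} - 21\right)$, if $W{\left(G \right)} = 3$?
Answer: $0$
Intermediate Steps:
$I{\left(E,g \right)} = \frac{3}{2}$ ($I{\left(E,g \right)} = \left(-5\right) \left(- \frac{1}{5}\right) - - \frac{1}{2} = 1 + \frac{1}{2} = \frac{3}{2}$)
$14 \cdot 0 \left(I{\left(W{\left(-5 \right)},1 \right)} - 21\right) = 14 \cdot 0 \left(\frac{3}{2} - 21\right) = 0 \left(\frac{3}{2} - 21\right) = 0 \left(- \frac{39}{2}\right) = 0$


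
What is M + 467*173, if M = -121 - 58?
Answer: 80612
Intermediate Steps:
M = -179
M + 467*173 = -179 + 467*173 = -179 + 80791 = 80612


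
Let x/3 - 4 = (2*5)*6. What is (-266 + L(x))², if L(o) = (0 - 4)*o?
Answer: 1069156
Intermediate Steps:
x = 192 (x = 12 + 3*((2*5)*6) = 12 + 3*(10*6) = 12 + 3*60 = 12 + 180 = 192)
L(o) = -4*o
(-266 + L(x))² = (-266 - 4*192)² = (-266 - 768)² = (-1034)² = 1069156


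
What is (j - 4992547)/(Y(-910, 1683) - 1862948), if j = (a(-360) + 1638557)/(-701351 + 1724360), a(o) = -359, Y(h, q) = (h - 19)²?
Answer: 1702472958575/340971286721 ≈ 4.9930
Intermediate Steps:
Y(h, q) = (-19 + h)²
j = 546066/341003 (j = (-359 + 1638557)/(-701351 + 1724360) = 1638198/1023009 = 1638198*(1/1023009) = 546066/341003 ≈ 1.6014)
(j - 4992547)/(Y(-910, 1683) - 1862948) = (546066/341003 - 4992547)/((-19 - 910)² - 1862948) = -1702472958575/(341003*((-929)² - 1862948)) = -1702472958575/(341003*(863041 - 1862948)) = -1702472958575/341003/(-999907) = -1702472958575/341003*(-1/999907) = 1702472958575/340971286721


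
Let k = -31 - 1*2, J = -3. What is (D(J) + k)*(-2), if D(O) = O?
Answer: 72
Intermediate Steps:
k = -33 (k = -31 - 2 = -33)
(D(J) + k)*(-2) = (-3 - 33)*(-2) = -36*(-2) = 72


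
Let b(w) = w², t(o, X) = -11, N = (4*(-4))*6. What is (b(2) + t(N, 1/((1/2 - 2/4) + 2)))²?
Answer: 49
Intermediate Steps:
N = -96 (N = -16*6 = -96)
(b(2) + t(N, 1/((1/2 - 2/4) + 2)))² = (2² - 11)² = (4 - 11)² = (-7)² = 49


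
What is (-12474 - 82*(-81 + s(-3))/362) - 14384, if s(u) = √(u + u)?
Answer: -4857977/181 - 41*I*√6/181 ≈ -26840.0 - 0.55486*I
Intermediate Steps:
s(u) = √2*√u (s(u) = √(2*u) = √2*√u)
(-12474 - 82*(-81 + s(-3))/362) - 14384 = (-12474 - 82*(-81 + √2*√(-3))/362) - 14384 = (-12474 - 82*(-81 + √2*(I*√3))*(1/362)) - 14384 = (-12474 - 82*(-81 + I*√6)*(1/362)) - 14384 = (-12474 + (6642 - 82*I*√6)*(1/362)) - 14384 = (-12474 + (3321/181 - 41*I*√6/181)) - 14384 = (-2254473/181 - 41*I*√6/181) - 14384 = -4857977/181 - 41*I*√6/181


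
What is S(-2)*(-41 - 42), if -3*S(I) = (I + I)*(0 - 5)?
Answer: 1660/3 ≈ 553.33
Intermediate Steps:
S(I) = 10*I/3 (S(I) = -(I + I)*(0 - 5)/3 = -2*I*(-5)/3 = -(-10)*I/3 = 10*I/3)
S(-2)*(-41 - 42) = ((10/3)*(-2))*(-41 - 42) = -20/3*(-83) = 1660/3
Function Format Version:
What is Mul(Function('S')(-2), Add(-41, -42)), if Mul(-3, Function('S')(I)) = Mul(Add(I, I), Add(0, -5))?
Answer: Rational(1660, 3) ≈ 553.33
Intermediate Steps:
Function('S')(I) = Mul(Rational(10, 3), I) (Function('S')(I) = Mul(Rational(-1, 3), Mul(Add(I, I), Add(0, -5))) = Mul(Rational(-1, 3), Mul(Mul(2, I), -5)) = Mul(Rational(-1, 3), Mul(-10, I)) = Mul(Rational(10, 3), I))
Mul(Function('S')(-2), Add(-41, -42)) = Mul(Mul(Rational(10, 3), -2), Add(-41, -42)) = Mul(Rational(-20, 3), -83) = Rational(1660, 3)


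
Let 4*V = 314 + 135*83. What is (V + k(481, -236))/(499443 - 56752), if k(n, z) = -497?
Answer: 9531/1770764 ≈ 0.0053824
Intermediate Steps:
V = 11519/4 (V = (314 + 135*83)/4 = (314 + 11205)/4 = (¼)*11519 = 11519/4 ≈ 2879.8)
(V + k(481, -236))/(499443 - 56752) = (11519/4 - 497)/(499443 - 56752) = (9531/4)/442691 = (9531/4)*(1/442691) = 9531/1770764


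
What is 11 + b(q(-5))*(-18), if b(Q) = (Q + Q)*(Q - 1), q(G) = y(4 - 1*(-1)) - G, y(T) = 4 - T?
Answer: -421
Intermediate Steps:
q(G) = -1 - G (q(G) = (4 - (4 - 1*(-1))) - G = (4 - (4 + 1)) - G = (4 - 1*5) - G = (4 - 5) - G = -1 - G)
b(Q) = 2*Q*(-1 + Q) (b(Q) = (2*Q)*(-1 + Q) = 2*Q*(-1 + Q))
11 + b(q(-5))*(-18) = 11 + (2*(-1 - 1*(-5))*(-1 + (-1 - 1*(-5))))*(-18) = 11 + (2*(-1 + 5)*(-1 + (-1 + 5)))*(-18) = 11 + (2*4*(-1 + 4))*(-18) = 11 + (2*4*3)*(-18) = 11 + 24*(-18) = 11 - 432 = -421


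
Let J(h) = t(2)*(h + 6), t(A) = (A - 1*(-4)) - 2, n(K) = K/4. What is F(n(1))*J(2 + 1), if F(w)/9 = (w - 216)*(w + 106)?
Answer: -29708775/4 ≈ -7.4272e+6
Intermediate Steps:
n(K) = K/4 (n(K) = K*(¼) = K/4)
t(A) = 2 + A (t(A) = (A + 4) - 2 = (4 + A) - 2 = 2 + A)
J(h) = 24 + 4*h (J(h) = (2 + 2)*(h + 6) = 4*(6 + h) = 24 + 4*h)
F(w) = 9*(-216 + w)*(106 + w) (F(w) = 9*((w - 216)*(w + 106)) = 9*((-216 + w)*(106 + w)) = 9*(-216 + w)*(106 + w))
F(n(1))*J(2 + 1) = (-206064 - 495/2 + 9*((¼)*1)²)*(24 + 4*(2 + 1)) = (-206064 - 990*¼ + 9*(¼)²)*(24 + 4*3) = (-206064 - 495/2 + 9*(1/16))*(24 + 12) = (-206064 - 495/2 + 9/16)*36 = -3300975/16*36 = -29708775/4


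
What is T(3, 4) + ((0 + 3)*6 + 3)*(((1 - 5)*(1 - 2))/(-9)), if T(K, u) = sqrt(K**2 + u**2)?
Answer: -13/3 ≈ -4.3333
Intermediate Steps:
T(3, 4) + ((0 + 3)*6 + 3)*(((1 - 5)*(1 - 2))/(-9)) = sqrt(3**2 + 4**2) + ((0 + 3)*6 + 3)*(((1 - 5)*(1 - 2))/(-9)) = sqrt(9 + 16) + (3*6 + 3)*(-4*(-1)*(-1/9)) = sqrt(25) + (18 + 3)*(4*(-1/9)) = 5 + 21*(-4/9) = 5 - 28/3 = -13/3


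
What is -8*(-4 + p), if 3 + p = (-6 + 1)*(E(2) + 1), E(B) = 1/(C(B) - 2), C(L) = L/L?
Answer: 56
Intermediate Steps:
C(L) = 1
E(B) = -1 (E(B) = 1/(1 - 2) = 1/(-1) = -1)
p = -3 (p = -3 + (-6 + 1)*(-1 + 1) = -3 - 5*0 = -3 + 0 = -3)
-8*(-4 + p) = -8*(-4 - 3) = -8*(-7) = 56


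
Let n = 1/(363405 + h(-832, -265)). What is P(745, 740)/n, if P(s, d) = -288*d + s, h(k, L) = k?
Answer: -77001440875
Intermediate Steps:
P(s, d) = s - 288*d
n = 1/362573 (n = 1/(363405 - 832) = 1/362573 ≈ 2.7581e-6)
P(745, 740)/n = (745 - 288*740)/(1/362573) = (745 - 213120)*362573 = -212375*362573 = -77001440875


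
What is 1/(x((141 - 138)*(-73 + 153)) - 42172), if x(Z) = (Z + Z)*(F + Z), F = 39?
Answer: 1/91748 ≈ 1.0899e-5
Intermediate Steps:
x(Z) = 2*Z*(39 + Z) (x(Z) = (Z + Z)*(39 + Z) = (2*Z)*(39 + Z) = 2*Z*(39 + Z))
1/(x((141 - 138)*(-73 + 153)) - 42172) = 1/(2*((141 - 138)*(-73 + 153))*(39 + (141 - 138)*(-73 + 153)) - 42172) = 1/(2*(3*80)*(39 + 3*80) - 42172) = 1/(2*240*(39 + 240) - 42172) = 1/(2*240*279 - 42172) = 1/(133920 - 42172) = 1/91748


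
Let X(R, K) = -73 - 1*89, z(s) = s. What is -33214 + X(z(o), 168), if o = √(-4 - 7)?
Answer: -33376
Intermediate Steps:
o = I*√11 (o = √(-11) = I*√11 ≈ 3.3166*I)
X(R, K) = -162 (X(R, K) = -73 - 89 = -162)
-33214 + X(z(o), 168) = -33214 - 162 = -33376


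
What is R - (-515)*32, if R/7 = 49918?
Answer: 365906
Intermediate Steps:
R = 349426 (R = 7*49918 = 349426)
R - (-515)*32 = 349426 - (-515)*32 = 349426 - 1*(-16480) = 349426 + 16480 = 365906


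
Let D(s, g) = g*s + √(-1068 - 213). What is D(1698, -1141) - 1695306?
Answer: -3632724 + I*√1281 ≈ -3.6327e+6 + 35.791*I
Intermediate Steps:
D(s, g) = I*√1281 + g*s (D(s, g) = g*s + √(-1281) = g*s + I*√1281 = I*√1281 + g*s)
D(1698, -1141) - 1695306 = (I*√1281 - 1141*1698) - 1695306 = (I*√1281 - 1937418) - 1695306 = (-1937418 + I*√1281) - 1695306 = -3632724 + I*√1281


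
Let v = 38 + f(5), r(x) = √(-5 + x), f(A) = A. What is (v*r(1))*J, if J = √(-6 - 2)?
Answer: -172*√2 ≈ -243.24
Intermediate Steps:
J = 2*I*√2 (J = √(-8) = 2*I*√2 ≈ 2.8284*I)
v = 43 (v = 38 + 5 = 43)
(v*r(1))*J = (43*√(-5 + 1))*(2*I*√2) = (43*√(-4))*(2*I*√2) = (43*(2*I))*(2*I*√2) = (86*I)*(2*I*√2) = -172*√2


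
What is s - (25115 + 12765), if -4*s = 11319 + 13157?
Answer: -43999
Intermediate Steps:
s = -6119 (s = -(11319 + 13157)/4 = -¼*24476 = -6119)
s - (25115 + 12765) = -6119 - (25115 + 12765) = -6119 - 1*37880 = -6119 - 37880 = -43999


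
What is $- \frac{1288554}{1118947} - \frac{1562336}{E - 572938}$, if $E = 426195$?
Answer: $\frac{1559084900570}{164197639621} \approx 9.4952$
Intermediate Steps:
$- \frac{1288554}{1118947} - \frac{1562336}{E - 572938} = - \frac{1288554}{1118947} - \frac{1562336}{426195 - 572938} = \left(-1288554\right) \frac{1}{1118947} - \frac{1562336}{426195 - 572938} = - \frac{1288554}{1118947} - \frac{1562336}{-146743} = - \frac{1288554}{1118947} - - \frac{1562336}{146743} = - \frac{1288554}{1118947} + \frac{1562336}{146743} = \frac{1559084900570}{164197639621}$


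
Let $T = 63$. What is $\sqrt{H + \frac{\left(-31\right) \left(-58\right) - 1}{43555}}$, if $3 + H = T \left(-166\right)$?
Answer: $\frac{i \sqrt{19844836511190}}{43555} \approx 102.28 i$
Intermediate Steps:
$H = -10461$ ($H = -3 + 63 \left(-166\right) = -3 - 10458 = -10461$)
$\sqrt{H + \frac{\left(-31\right) \left(-58\right) - 1}{43555}} = \sqrt{-10461 + \frac{\left(-31\right) \left(-58\right) - 1}{43555}} = \sqrt{-10461 + \left(1798 - 1\right) \frac{1}{43555}} = \sqrt{-10461 + 1797 \cdot \frac{1}{43555}} = \sqrt{-10461 + \frac{1797}{43555}} = \sqrt{- \frac{455627058}{43555}} = \frac{i \sqrt{19844836511190}}{43555}$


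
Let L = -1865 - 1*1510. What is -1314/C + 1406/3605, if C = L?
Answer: 210716/270375 ≈ 0.77935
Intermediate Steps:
L = -3375 (L = -1865 - 1510 = -3375)
C = -3375
-1314/C + 1406/3605 = -1314/(-3375) + 1406/3605 = -1314*(-1/3375) + 1406*(1/3605) = 146/375 + 1406/3605 = 210716/270375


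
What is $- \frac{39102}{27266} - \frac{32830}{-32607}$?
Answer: $- \frac{189928067}{444531231} \approx -0.42725$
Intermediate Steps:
$- \frac{39102}{27266} - \frac{32830}{-32607} = \left(-39102\right) \frac{1}{27266} - - \frac{32830}{32607} = - \frac{19551}{13633} + \frac{32830}{32607} = - \frac{189928067}{444531231}$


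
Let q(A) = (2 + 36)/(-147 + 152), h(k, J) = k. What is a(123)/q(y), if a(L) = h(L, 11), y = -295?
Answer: 615/38 ≈ 16.184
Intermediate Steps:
q(A) = 38/5
a(L) = L
a(123)/q(y) = 123/(38/5) = 123*(5/38) = 615/38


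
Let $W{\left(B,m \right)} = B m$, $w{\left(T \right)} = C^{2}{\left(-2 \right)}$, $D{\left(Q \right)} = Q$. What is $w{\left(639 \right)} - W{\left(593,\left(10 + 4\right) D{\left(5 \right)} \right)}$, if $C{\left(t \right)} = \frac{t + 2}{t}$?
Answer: $-41510$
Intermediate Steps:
$C{\left(t \right)} = \frac{2 + t}{t}$
$w{\left(T \right)} = 0$ ($w{\left(T \right)} = \left(\frac{2 - 2}{-2}\right)^{2} = \left(\left(- \frac{1}{2}\right) 0\right)^{2} = 0^{2} = 0$)
$w{\left(639 \right)} - W{\left(593,\left(10 + 4\right) D{\left(5 \right)} \right)} = 0 - 593 \left(10 + 4\right) 5 = 0 - 593 \cdot 14 \cdot 5 = 0 - 593 \cdot 70 = 0 - 41510 = -41510$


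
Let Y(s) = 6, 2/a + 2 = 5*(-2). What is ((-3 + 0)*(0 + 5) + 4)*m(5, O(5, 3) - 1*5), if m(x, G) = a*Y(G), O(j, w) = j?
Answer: 11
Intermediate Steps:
a = -⅙ (a = 2/(-2 + 5*(-2)) = 2/(-2 - 10) = 2/(-12) = 2*(-1/12) = -⅙ ≈ -0.16667)
m(x, G) = -1 (m(x, G) = -⅙*6 = -1)
((-3 + 0)*(0 + 5) + 4)*m(5, O(5, 3) - 1*5) = ((-3 + 0)*(0 + 5) + 4)*(-1) = (-3*5 + 4)*(-1) = (-15 + 4)*(-1) = -11*(-1) = 11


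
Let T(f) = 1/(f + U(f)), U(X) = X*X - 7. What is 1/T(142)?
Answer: 20299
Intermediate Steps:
U(X) = -7 + X**2 (U(X) = X**2 - 7 = -7 + X**2)
T(f) = 1/(-7 + f + f**2) (T(f) = 1/(f + (-7 + f**2)) = 1/(-7 + f + f**2))
1/T(142) = 1/(1/(-7 + 142 + 142**2)) = 1/(1/(-7 + 142 + 20164)) = 1/(1/20299) = 20299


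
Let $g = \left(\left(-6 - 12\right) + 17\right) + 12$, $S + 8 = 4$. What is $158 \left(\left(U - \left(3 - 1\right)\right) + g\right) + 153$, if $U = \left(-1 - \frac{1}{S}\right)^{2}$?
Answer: $\frac{13311}{8} \approx 1663.9$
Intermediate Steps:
$S = -4$ ($S = -8 + 4 = -4$)
$U = \frac{9}{16}$ ($U = \left(-1 - \frac{1}{-4}\right)^{2} = \left(-1 - - \frac{1}{4}\right)^{2} = \left(-1 + \frac{1}{4}\right)^{2} = \left(- \frac{3}{4}\right)^{2} = \frac{9}{16} \approx 0.5625$)
$g = 11$ ($g = \left(\left(-6 - 12\right) + 17\right) + 12 = \left(-18 + 17\right) + 12 = -1 + 12 = 11$)
$158 \left(\left(U - \left(3 - 1\right)\right) + g\right) + 153 = 158 \left(\left(\frac{9}{16} - \left(3 - 1\right)\right) + 11\right) + 153 = 158 \left(\left(\frac{9}{16} - 2\right) + 11\right) + 153 = 158 \left(- \frac{23}{16} + 11\right) + 153 = 158 \cdot \frac{153}{16} + 153 = \frac{12087}{8} + 153 = \frac{13311}{8}$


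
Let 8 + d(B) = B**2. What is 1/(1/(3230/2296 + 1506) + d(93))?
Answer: 1730503/14953277571 ≈ 0.00011573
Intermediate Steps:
d(B) = -8 + B**2
1/(1/(3230/2296 + 1506) + d(93)) = 1/(1/(3230/2296 + 1506) + (-8 + 93**2)) = 1/(1/(3230*(1/2296) + 1506) + (-8 + 8649)) = 1/(1/(1615/1148 + 1506) + 8641) = 1/(1/(1730503/1148) + 8641) = 1/(1148/1730503 + 8641) = 1/(14953277571/1730503) = 1730503/14953277571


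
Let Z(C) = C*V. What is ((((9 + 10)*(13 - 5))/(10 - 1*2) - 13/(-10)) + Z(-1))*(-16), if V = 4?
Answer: -1304/5 ≈ -260.80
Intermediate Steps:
Z(C) = 4*C (Z(C) = C*4 = 4*C)
((((9 + 10)*(13 - 5))/(10 - 1*2) - 13/(-10)) + Z(-1))*(-16) = ((((9 + 10)*(13 - 5))/(10 - 1*2) - 13/(-10)) + 4*(-1))*(-16) = (((19*8)/(10 - 2) - 13*(-⅒)) - 4)*(-16) = ((152/8 + 13/10) - 4)*(-16) = ((152*(⅛) + 13/10) - 4)*(-16) = ((19 + 13/10) - 4)*(-16) = (203/10 - 4)*(-16) = (163/10)*(-16) = -1304/5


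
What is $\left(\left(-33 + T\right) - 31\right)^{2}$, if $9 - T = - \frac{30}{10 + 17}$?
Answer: $\frac{235225}{81} \approx 2904.0$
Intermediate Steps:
$T = \frac{91}{9}$ ($T = 9 - - \frac{30}{10 + 17} = 9 - - \frac{30}{27} = 9 - \left(-30\right) \frac{1}{27} = 9 - - \frac{10}{9} = 9 + \frac{10}{9} = \frac{91}{9} \approx 10.111$)
$\left(\left(-33 + T\right) - 31\right)^{2} = \left(\left(-33 + \frac{91}{9}\right) - 31\right)^{2} = \left(- \frac{206}{9} - 31\right)^{2} = \left(- \frac{485}{9}\right)^{2} = \frac{235225}{81}$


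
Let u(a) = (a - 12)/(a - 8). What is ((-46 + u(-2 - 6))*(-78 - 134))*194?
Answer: 1840478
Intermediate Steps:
u(a) = (-12 + a)/(-8 + a)
((-46 + u(-2 - 6))*(-78 - 134))*194 = ((-46 + (-12 + (-2 - 6))/(-8 + (-2 - 6)))*(-78 - 134))*194 = ((-46 + (-12 - 8)/(-8 - 8))*(-212))*194 = ((-46 - 20/(-16))*(-212))*194 = ((-46 - 1/16*(-20))*(-212))*194 = ((-46 + 5/4)*(-212))*194 = -179/4*(-212)*194 = 9487*194 = 1840478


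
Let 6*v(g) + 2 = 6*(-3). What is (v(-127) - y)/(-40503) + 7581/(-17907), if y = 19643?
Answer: 44753648/725287221 ≈ 0.061705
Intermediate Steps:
v(g) = -10/3 (v(g) = -⅓ + (6*(-3))/6 = -⅓ + (⅙)*(-18) = -⅓ - 3 = -10/3)
(v(-127) - y)/(-40503) + 7581/(-17907) = (-10/3 - 1*19643)/(-40503) + 7581/(-17907) = (-10/3 - 19643)*(-1/40503) + 7581*(-1/17907) = -58939/3*(-1/40503) - 2527/5969 = 58939/121509 - 2527/5969 = 44753648/725287221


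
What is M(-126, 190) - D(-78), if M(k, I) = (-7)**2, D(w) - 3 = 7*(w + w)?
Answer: 1138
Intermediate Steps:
D(w) = 3 + 14*w (D(w) = 3 + 7*(w + w) = 3 + 7*(2*w) = 3 + 14*w)
M(k, I) = 49
M(-126, 190) - D(-78) = 49 - (3 + 14*(-78)) = 49 - (3 - 1092) = 49 - 1*(-1089) = 49 + 1089 = 1138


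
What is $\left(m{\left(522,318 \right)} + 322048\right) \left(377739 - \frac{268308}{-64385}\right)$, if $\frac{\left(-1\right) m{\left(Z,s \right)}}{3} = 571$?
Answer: $\frac{1558173111258141}{12877} \approx 1.21 \cdot 10^{11}$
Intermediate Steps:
$m{\left(Z,s \right)} = -1713$ ($m{\left(Z,s \right)} = \left(-3\right) 571 = -1713$)
$\left(m{\left(522,318 \right)} + 322048\right) \left(377739 - \frac{268308}{-64385}\right) = \left(-1713 + 322048\right) \left(377739 - \frac{268308}{-64385}\right) = 320335 \left(377739 - - \frac{268308}{64385}\right) = 320335 \left(377739 + \frac{268308}{64385}\right) = 320335 \cdot \frac{24320993823}{64385} = \frac{1558173111258141}{12877}$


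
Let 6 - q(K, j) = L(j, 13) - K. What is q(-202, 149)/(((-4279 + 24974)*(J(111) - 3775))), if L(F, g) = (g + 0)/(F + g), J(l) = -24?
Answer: 6353/2547297882 ≈ 2.4940e-6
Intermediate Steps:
L(F, g) = g/(F + g)
q(K, j) = 6 + K - 13/(13 + j) (q(K, j) = 6 - (13/(j + 13) - K) = 6 - (13/(13 + j) - K) = 6 - (-K + 13/(13 + j)) = 6 + (K - 13/(13 + j)) = 6 + K - 13/(13 + j))
q(-202, 149)/(((-4279 + 24974)*(J(111) - 3775))) = ((-13 + (6 - 202)*(13 + 149))/(13 + 149))/(((-4279 + 24974)*(-24 - 3775))) = ((-13 - 196*162)/162)/((20695*(-3799))) = ((-13 - 31752)/162)/(-78620305) = ((1/162)*(-31765))*(-1/78620305) = -31765/162*(-1/78620305) = 6353/2547297882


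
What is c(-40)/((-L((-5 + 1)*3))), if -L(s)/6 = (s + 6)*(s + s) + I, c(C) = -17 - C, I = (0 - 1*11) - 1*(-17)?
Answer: 23/900 ≈ 0.025556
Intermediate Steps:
I = 6 (I = (0 - 11) + 17 = -11 + 17 = 6)
L(s) = -36 - 12*s*(6 + s) (L(s) = -6*((s + 6)*(s + s) + 6) = -6*((6 + s)*(2*s) + 6) = -6*(2*s*(6 + s) + 6) = -6*(6 + 2*s*(6 + s)) = -36 - 12*s*(6 + s))
c(-40)/((-L((-5 + 1)*3))) = (-17 - 1*(-40))/((-(-36 - 72*(-5 + 1)*3 - 12*9*(-5 + 1)²))) = (-17 + 40)/((-(-36 - (-288)*3 - 12*(-4*3)²))) = 23/((-(-36 - 72*(-12) - 12*(-12)²))) = 23/((-(-36 + 864 - 12*144))) = 23/((-(-36 + 864 - 1728))) = 23/((-1*(-900))) = 23/900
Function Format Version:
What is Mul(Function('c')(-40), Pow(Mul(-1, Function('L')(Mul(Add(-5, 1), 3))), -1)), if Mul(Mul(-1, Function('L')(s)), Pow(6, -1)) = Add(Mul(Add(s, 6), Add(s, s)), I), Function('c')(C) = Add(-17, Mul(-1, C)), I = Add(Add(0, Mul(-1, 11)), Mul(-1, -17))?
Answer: Rational(23, 900) ≈ 0.025556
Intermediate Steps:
I = 6 (I = Add(Add(0, -11), 17) = Add(-11, 17) = 6)
Function('L')(s) = Add(-36, Mul(-12, s, Add(6, s))) (Function('L')(s) = Mul(-6, Add(Mul(Add(s, 6), Add(s, s)), 6)) = Mul(-6, Add(Mul(Add(6, s), Mul(2, s)), 6)) = Mul(-6, Add(Mul(2, s, Add(6, s)), 6)) = Mul(-6, Add(6, Mul(2, s, Add(6, s)))) = Add(-36, Mul(-12, s, Add(6, s))))
Mul(Function('c')(-40), Pow(Mul(-1, Function('L')(Mul(Add(-5, 1), 3))), -1)) = Mul(Add(-17, Mul(-1, -40)), Pow(Mul(-1, Add(-36, Mul(-72, Mul(Add(-5, 1), 3)), Mul(-12, Pow(Mul(Add(-5, 1), 3), 2)))), -1)) = Mul(Add(-17, 40), Pow(Mul(-1, Add(-36, Mul(-72, Mul(-4, 3)), Mul(-12, Pow(Mul(-4, 3), 2)))), -1)) = Mul(23, Pow(Mul(-1, Add(-36, Mul(-72, -12), Mul(-12, Pow(-12, 2)))), -1)) = Mul(23, Pow(Mul(-1, Add(-36, 864, Mul(-12, 144))), -1)) = Mul(23, Pow(Mul(-1, Add(-36, 864, -1728)), -1)) = Mul(23, Pow(Mul(-1, -900), -1)) = Mul(23, Pow(900, -1)) = Mul(23, Rational(1, 900)) = Rational(23, 900)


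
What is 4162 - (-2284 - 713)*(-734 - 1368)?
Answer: -6295532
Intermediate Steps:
4162 - (-2284 - 713)*(-734 - 1368) = 4162 - (-2997)*(-2102) = 4162 - 1*6299694 = 4162 - 6299694 = -6295532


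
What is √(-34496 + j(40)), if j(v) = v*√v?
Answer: 4*√(-2156 + 5*√10) ≈ 185.05*I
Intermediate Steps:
j(v) = v^(3/2)
√(-34496 + j(40)) = √(-34496 + 40^(3/2)) = √(-34496 + 80*√10)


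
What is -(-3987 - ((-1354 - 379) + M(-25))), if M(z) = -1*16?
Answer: 2238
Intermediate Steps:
M(z) = -16
-(-3987 - ((-1354 - 379) + M(-25))) = -(-3987 - ((-1354 - 379) - 16)) = -(-3987 - (-1733 - 16)) = -(-3987 - 1*(-1749)) = -(-3987 + 1749) = -1*(-2238) = 2238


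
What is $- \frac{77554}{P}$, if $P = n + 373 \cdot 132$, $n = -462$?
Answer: $- \frac{38777}{24387} \approx -1.5901$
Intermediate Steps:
$P = 48774$ ($P = -462 + 373 \cdot 132 = -462 + 49236 = 48774$)
$- \frac{77554}{P} = - \frac{77554}{48774} = \left(-77554\right) \frac{1}{48774} = - \frac{38777}{24387}$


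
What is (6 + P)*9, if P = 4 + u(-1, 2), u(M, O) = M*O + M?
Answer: 63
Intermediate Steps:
u(M, O) = M + M*O
P = 1 (P = 4 - (1 + 2) = 4 - 1*3 = 4 - 3 = 1)
(6 + P)*9 = (6 + 1)*9 = 7*9 = 63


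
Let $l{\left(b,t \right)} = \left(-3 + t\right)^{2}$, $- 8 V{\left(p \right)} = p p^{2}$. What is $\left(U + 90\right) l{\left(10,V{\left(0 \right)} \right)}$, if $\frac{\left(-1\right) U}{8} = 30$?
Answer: $-1350$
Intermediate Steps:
$V{\left(p \right)} = - \frac{p^{3}}{8}$ ($V{\left(p \right)} = - \frac{p p^{2}}{8} = - \frac{p^{3}}{8}$)
$U = -240$ ($U = \left(-8\right) 30 = -240$)
$\left(U + 90\right) l{\left(10,V{\left(0 \right)} \right)} = \left(-240 + 90\right) \left(-3 - \frac{0^{3}}{8}\right)^{2} = - 150 \left(-3 - 0\right)^{2} = - 150 \left(-3 + 0\right)^{2} = - 150 \left(-3\right)^{2} = \left(-150\right) 9 = -1350$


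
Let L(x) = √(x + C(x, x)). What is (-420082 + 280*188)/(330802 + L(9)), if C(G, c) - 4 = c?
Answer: -60775274242/54714981591 + 183721*√22/54714981591 ≈ -1.1107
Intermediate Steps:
C(G, c) = 4 + c
L(x) = √(4 + 2*x) (L(x) = √(x + (4 + x)) = √(4 + 2*x))
(-420082 + 280*188)/(330802 + L(9)) = (-420082 + 280*188)/(330802 + √(4 + 2*9)) = (-420082 + 52640)/(330802 + √(4 + 18)) = -367442/(330802 + √22)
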